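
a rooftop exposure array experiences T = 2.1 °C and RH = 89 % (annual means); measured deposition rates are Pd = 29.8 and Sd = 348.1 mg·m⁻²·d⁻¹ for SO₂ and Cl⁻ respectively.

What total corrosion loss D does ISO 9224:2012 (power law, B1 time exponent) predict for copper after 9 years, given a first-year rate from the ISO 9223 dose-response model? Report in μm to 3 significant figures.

copper: temperature factor f = +0.126·(-7.9) = -0.9954
  sulphur-dioxide contribution → 0.9031 μm/a
  chloride contribution → 1.359 μm/a
  total first-year rate 2.262 μm/a
ISO 9224: D(t) = r_corr · t^b with b = 0.667 (copper, B1)
  D(9) = 2.262 × 9^0.667 = 2.262 × 4.33 = 9.794 μm

D(9) = 9.79 μm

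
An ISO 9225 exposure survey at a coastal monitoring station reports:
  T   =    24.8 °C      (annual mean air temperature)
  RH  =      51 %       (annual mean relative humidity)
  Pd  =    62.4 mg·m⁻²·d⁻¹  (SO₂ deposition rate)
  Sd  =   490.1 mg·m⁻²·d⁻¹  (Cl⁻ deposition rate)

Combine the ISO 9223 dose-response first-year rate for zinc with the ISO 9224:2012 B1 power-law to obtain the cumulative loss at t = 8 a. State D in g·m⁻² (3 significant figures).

D(8) = 298 g·m⁻²

zinc: temperature factor f = -0.071·(14.8) = -1.0508
  Pd branch = 0.0129·Pd^0.44·e^(0.046·RH+f) = 0.2904 μm/a
  Cl⁻ term: 0.0175·490.1^0.57·exp(0.008·51+0.085·24.8) = 7.399
  sum: 0.2904 + 7.399 → r_corr = 7.69 μm/a
Long-term exponent b (ISO 9224 Table 2, B1) = 0.813
  D(8) = 7.69 × 8^0.813 = 7.69 × 5.423 = 41.7 μm
  Mass loss = 41.7 μm × 7.14 g/cm³ = 297.7 g·m⁻²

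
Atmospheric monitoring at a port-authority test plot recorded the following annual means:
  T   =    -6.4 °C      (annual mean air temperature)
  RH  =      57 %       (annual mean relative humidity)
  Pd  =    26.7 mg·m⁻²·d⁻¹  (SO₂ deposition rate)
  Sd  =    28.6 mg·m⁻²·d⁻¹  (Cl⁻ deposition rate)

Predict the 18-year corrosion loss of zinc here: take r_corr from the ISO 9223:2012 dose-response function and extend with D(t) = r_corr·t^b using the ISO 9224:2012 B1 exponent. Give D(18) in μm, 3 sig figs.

zinc: T≤10 °C ⇒ hinge +0.038·(-6.4−10) = -0.6232
  sulphur-dioxide contribution → 0.4039 μm/a
  chloride contribution → 0.1084 μm/a
  ⇒ r_corr(zinc) = 0.5123 μm/a
ISO 9224: D(t) = r_corr · t^b with b = 0.813 (zinc, B1)
  D(18) = 0.5123 × 18^0.813 = 0.5123 × 10.48 = 5.371 μm

D(18) = 5.37 μm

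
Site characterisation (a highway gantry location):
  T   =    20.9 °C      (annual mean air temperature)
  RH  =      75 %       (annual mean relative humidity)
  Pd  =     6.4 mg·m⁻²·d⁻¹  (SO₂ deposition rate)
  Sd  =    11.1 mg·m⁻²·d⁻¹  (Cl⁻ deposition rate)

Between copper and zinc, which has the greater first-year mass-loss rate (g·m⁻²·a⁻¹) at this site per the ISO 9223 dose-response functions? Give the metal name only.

copper: f(T) = -0.080·(T−10) [T>10 °C] = -0.8720
  sulphur-dioxide contribution → 0.2999 μm/a
  chloride contribution → 0.8134 μm/a
  ⇒ r_corr(copper) = 1.113 μm/a
  mass loss = 1.113 μm/a × 8.96 g/cm³ = 9.975 g·m⁻²·a⁻¹
zinc: temperature factor f = -0.071·(10.9) = -0.7739
  sulphur-dioxide contribution → 0.4242 μm/a
  chloride contribution → 0.743 μm/a
  ⇒ r_corr(zinc) = 1.167 μm/a
  mass loss = 1.167 μm/a × 7.14 g/cm³ = 8.333 g·m⁻²·a⁻¹
Ordering by g·m⁻²·a⁻¹: copper (9.98) > zinc (8.33)

copper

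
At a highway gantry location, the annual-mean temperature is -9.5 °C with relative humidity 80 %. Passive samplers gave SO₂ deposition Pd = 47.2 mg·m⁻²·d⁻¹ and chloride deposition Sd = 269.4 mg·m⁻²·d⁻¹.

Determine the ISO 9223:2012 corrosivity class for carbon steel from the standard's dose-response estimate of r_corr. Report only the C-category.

carbon steel: temperature factor f = +0.150·(-19.5) = -2.9250
  SO₂ term: 1.77·47.2^0.52·exp(0.02·80-2.9250) = 3.491
  Cl⁻ term: 0.102·269.4^0.62·exp(0.033·80+0.04·-9.5) = 31.4
  r_corr = 3.491 + 31.4 = 34.89 μm/a
Category bounds: 25…50 μm/a bracket r_corr ⇒ C3

C3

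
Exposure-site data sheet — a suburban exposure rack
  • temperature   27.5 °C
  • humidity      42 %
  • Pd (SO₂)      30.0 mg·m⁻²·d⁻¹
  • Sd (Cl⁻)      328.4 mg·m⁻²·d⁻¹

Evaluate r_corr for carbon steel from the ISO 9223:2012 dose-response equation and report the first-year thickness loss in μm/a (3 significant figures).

carbon steel: T>10 °C ⇒ hinge -0.054·(27.5−10) = -0.9450
  sulphur-dioxide contribution → 9.343 μm/a
  chloride contribution → 44.51 μm/a
  total first-year rate 53.85 μm/a

r_corr = 53.8 μm/a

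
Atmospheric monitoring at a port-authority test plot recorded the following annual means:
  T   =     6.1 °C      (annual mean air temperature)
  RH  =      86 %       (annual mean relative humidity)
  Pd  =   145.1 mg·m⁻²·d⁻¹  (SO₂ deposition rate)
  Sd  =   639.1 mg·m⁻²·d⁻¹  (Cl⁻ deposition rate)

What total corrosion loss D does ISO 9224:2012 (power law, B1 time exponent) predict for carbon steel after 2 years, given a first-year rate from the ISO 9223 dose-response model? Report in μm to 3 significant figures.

D(2) = 281 μm

carbon steel: T≤10 °C ⇒ hinge +0.150·(6.1−10) = -0.5850
  SO₂ term: 1.77·145.1^0.52·exp(0.02·86-0.5850) = 73.28
  Sd branch = 0.102·Sd^0.62·e^(0.033·RH+0.04·T) = 122.1 μm/a
  sum: 73.28 + 122.1 → r_corr = 195.3 μm/a
Long-term exponent b (ISO 9224 Table 2, B1) = 0.523
  D(2) = 195.3 × 2^0.523 = 195.3 × 1.437 = 280.7 μm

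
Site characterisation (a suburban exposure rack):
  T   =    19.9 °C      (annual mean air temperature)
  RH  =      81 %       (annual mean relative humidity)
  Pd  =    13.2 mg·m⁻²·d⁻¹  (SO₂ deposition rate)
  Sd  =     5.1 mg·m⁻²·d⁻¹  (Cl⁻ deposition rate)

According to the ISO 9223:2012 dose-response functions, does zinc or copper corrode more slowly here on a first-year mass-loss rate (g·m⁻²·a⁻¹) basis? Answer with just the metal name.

zinc

zinc: T>10 °C ⇒ hinge -0.071·(19.9−10) = -0.7029
  SO₂ term: 0.0129·13.2^0.44·exp(0.046·81-0.7029) = 0.8252
  Cl⁻ term: 0.0175·5.1^0.57·exp(0.008·81+0.085·19.9) = 0.4596
  sum: 0.8252 + 0.4596 → r_corr = 1.285 μm/a
  mass loss = 1.285 μm/a × 7.14 g/cm³ = 9.173 g·m⁻²·a⁻¹
copper: T>10 °C ⇒ hinge -0.080·(19.9−10) = -0.7920
  SO₂ term: 0.0053·13.2^0.26·exp(0.059·81-0.7920) = 0.5587
  Cl⁻ term: 0.01025·5.1^0.27·exp(0.036·81+0.049·19.9) = 0.7792
  r_corr = 0.5587 + 0.7792 = 1.338 μm/a
  mass loss = 1.338 μm/a × 8.96 g/cm³ = 11.99 g·m⁻²·a⁻¹
Ordering by g·m⁻²·a⁻¹: copper (12) > zinc (9.17)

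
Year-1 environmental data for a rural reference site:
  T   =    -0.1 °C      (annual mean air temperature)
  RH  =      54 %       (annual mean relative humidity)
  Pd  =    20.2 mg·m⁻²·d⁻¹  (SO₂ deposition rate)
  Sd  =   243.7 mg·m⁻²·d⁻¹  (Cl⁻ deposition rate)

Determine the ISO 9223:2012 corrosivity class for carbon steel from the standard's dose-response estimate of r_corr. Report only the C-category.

C2

carbon steel: temperature factor f = +0.150·(-10.1) = -1.5150
  sulphur-dioxide contribution → 5.468 μm/a
  chloride contribution → 18.22 μm/a
  ⇒ r_corr(carbon steel) = 23.69 μm/a
23.7 μm/a falls in (1.3, 25] for carbon steel → category C2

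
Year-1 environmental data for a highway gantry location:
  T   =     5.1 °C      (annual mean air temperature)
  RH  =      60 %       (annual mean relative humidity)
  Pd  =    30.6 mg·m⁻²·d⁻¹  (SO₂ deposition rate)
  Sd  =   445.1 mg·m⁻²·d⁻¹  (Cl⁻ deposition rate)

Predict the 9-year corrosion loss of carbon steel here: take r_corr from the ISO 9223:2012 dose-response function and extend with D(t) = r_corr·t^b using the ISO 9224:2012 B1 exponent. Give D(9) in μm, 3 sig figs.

D(9) = 178 μm

carbon steel: temperature factor f = +0.150·(-4.9) = -0.7350
  Pd branch = 1.77·Pd^0.52·e^(0.02·RH+f) = 16.69 μm/a
  Sd branch = 0.102·Sd^0.62·e^(0.033·RH+0.04·T) = 39.73 μm/a
  r_corr = 16.69 + 39.73 = 56.42 μm/a
Power-law: D(9) = r_corr · 9^0.523
  D(9) = 56.42 × 9^0.523 = 56.42 × 3.156 = 178 μm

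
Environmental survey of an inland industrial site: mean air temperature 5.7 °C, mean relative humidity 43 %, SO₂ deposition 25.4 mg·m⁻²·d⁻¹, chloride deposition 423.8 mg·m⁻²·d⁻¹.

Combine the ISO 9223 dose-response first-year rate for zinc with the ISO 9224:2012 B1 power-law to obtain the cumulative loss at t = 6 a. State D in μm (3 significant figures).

D(6) = 6.82 μm

zinc: T≤10 °C ⇒ hinge +0.038·(5.7−10) = -0.1634
  Pd branch = 0.0129·Pd^0.44·e^(0.046·RH+f) = 0.3287 μm/a
  Sd branch = 0.0175·Sd^0.57·e^(0.008·RH+0.085·T) = 1.26 μm/a
  r_corr = 0.3287 + 1.26 = 1.589 μm/a
Long-term exponent b (ISO 9224 Table 2, B1) = 0.813
  D(6) = 1.589 × 6^0.813 = 1.589 × 4.292 = 6.818 μm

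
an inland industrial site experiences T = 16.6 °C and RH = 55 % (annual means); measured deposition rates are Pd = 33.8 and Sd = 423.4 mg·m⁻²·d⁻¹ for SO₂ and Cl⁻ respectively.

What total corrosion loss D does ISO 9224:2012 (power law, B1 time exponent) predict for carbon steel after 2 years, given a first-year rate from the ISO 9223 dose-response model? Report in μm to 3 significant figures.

D(2) = 108 μm

carbon steel: T>10 °C ⇒ hinge -0.054·(16.6−10) = -0.3564
  Pd branch = 1.77·Pd^0.52·e^(0.02·RH+f) = 23.22 μm/a
  Cl⁻ term: 0.102·423.4^0.62·exp(0.033·55+0.04·16.6) = 51.74
  r_corr = 23.22 + 51.74 = 74.96 μm/a
Power-law: D(2) = r_corr · 2^0.523
  D(2) = 74.96 × 2^0.523 = 74.96 × 1.437 = 107.7 μm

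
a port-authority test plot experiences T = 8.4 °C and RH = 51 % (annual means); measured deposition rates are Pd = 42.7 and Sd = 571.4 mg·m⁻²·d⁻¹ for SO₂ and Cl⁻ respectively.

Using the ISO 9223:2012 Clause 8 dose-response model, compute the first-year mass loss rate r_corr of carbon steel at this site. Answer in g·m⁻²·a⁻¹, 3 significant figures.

carbon steel: f(T) = +0.150·(T−10) [T≤10 °C] = -0.2400
  sulphur-dioxide contribution → 27.2 μm/a
  chloride contribution → 39.33 μm/a
  total first-year rate 66.53 μm/a
Convert to mass loss: 66.53 μm/a × 7.85 g/cm³ = 522.3 g·m⁻²·a⁻¹

r_corr = 522 g·m⁻²·a⁻¹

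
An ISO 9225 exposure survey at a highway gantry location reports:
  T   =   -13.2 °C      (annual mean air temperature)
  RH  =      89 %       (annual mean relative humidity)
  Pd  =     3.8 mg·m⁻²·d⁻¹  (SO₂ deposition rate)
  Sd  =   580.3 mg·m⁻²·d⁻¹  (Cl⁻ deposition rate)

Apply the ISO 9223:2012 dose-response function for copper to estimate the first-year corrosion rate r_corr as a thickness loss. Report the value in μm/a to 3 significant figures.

copper: temperature factor f = +0.126·(-23.2) = -2.9232
  sulphur-dioxide contribution → 0.07691 μm/a
  chloride contribution → 0.737 μm/a
  total first-year rate 0.8139 μm/a

r_corr = 0.814 μm/a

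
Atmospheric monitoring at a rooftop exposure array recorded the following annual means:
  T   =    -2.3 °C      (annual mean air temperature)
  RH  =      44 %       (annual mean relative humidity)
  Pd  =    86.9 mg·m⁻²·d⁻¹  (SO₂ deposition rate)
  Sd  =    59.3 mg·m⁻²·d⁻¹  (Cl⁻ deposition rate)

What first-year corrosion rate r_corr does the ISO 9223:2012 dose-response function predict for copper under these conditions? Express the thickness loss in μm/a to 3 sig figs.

copper: f(T) = +0.126·(T−10) [T≤10 °C] = -1.5498
  Pd branch = 0.0053·Pd^0.26·e^(0.059·RH+f) = 0.04817 μm/a
  Cl⁻ term: 0.01025·59.3^0.27·exp(0.036·44+0.049·-2.3) = 0.1344
  r_corr = 0.04817 + 0.1344 = 0.1826 μm/a

r_corr = 0.183 μm/a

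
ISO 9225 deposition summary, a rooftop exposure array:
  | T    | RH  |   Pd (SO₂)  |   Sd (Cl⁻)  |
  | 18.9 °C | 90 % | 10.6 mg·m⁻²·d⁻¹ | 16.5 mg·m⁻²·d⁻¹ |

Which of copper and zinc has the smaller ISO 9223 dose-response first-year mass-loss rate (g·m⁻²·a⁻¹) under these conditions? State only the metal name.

copper: f(T) = -0.080·(T−10) [T>10 °C] = -0.7120
  Pd branch = 0.0053·Pd^0.26·e^(0.059·RH+f) = 0.9722 μm/a
  Sd branch = 0.01025·Sd^0.27·e^(0.036·RH+0.049·T) = 1.409 μm/a
  sum: 0.9722 + 1.409 → r_corr = 2.381 μm/a
  mass loss = 2.381 μm/a × 8.96 g/cm³ = 21.33 g·m⁻²·a⁻¹
zinc: temperature factor f = -0.071·(8.9) = -0.6319
  SO₂ term: 0.0129·10.6^0.44·exp(0.046·90-0.6319) = 1.217
  Sd branch = 0.0175·Sd^0.57·e^(0.008·RH+0.085·T) = 0.8859 μm/a
  sum: 1.217 + 0.8859 → r_corr = 2.103 μm/a
  mass loss = 2.103 μm/a × 7.14 g/cm³ = 15.01 g·m⁻²·a⁻¹
Ordering by g·m⁻²·a⁻¹: copper (21.3) > zinc (15)

zinc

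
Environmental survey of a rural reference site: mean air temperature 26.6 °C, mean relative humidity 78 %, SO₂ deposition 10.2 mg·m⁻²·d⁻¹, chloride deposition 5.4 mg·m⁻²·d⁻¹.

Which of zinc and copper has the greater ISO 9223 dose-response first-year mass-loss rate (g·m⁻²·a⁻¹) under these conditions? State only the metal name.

zinc: T>10 °C ⇒ hinge -0.071·(26.6−10) = -1.1786
  sulphur-dioxide contribution → 0.3988 μm/a
  chloride contribution → 0.8193 μm/a
  total first-year rate 1.218 μm/a
  mass loss = 1.218 μm/a × 7.14 g/cm³ = 8.697 g·m⁻²·a⁻¹
copper: T>10 °C ⇒ hinge -0.080·(26.6−10) = -1.3280
  sulphur-dioxide contribution → 0.2561 μm/a
  chloride contribution → 0.9863 μm/a
  total first-year rate 1.242 μm/a
  mass loss = 1.242 μm/a × 8.96 g/cm³ = 11.13 g·m⁻²·a⁻¹
Ordering by g·m⁻²·a⁻¹: copper (11.1) > zinc (8.7)

copper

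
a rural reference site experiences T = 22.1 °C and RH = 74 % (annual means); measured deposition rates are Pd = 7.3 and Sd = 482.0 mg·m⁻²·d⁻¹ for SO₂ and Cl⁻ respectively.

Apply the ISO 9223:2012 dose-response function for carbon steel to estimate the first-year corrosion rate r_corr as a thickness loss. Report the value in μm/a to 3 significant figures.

r_corr = 142 μm/a

carbon steel: f(T) = -0.054·(T−10) [T>10 °C] = -0.6534
  Pd branch = 1.77·Pd^0.52·e^(0.02·RH+f) = 11.37 μm/a
  Sd branch = 0.102·Sd^0.62·e^(0.033·RH+0.04·T) = 130.8 μm/a
  r_corr = 11.37 + 130.8 = 142.2 μm/a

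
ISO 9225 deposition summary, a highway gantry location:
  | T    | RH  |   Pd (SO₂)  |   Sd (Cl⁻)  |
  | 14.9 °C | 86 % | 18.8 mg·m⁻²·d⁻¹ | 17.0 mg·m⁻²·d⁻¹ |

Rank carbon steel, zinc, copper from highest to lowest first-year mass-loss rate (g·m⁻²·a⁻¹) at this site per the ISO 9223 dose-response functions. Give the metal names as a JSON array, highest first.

carbon steel: T>10 °C ⇒ hinge -0.054·(14.9−10) = -0.2646
  Pd branch = 1.77·Pd^0.52·e^(0.02·RH+f) = 34.88 μm/a
  Cl⁻ term: 0.102·17.0^0.62·exp(0.033·86+0.04·14.9) = 18.32
  sum: 34.88 + 18.32 → r_corr = 53.2 μm/a
  mass loss = 53.2 μm/a × 7.85 g/cm³ = 417.6 g·m⁻²·a⁻¹
zinc: T>10 °C ⇒ hinge -0.071·(14.9−10) = -0.3479
  SO₂ term: 0.0129·18.8^0.44·exp(0.046·86-0.3479) = 1.731
  Sd branch = 0.0175·Sd^0.57·e^(0.008·RH+0.085·T) = 0.6212 μm/a
  sum: 1.731 + 0.6212 → r_corr = 2.352 μm/a
  mass loss = 2.352 μm/a × 7.14 g/cm³ = 16.79 g·m⁻²·a⁻¹
copper: temperature factor f = -0.080·(4.9) = -0.3920
  Pd branch = 0.0053·Pd^0.26·e^(0.059·RH+f) = 1.227 μm/a
  Cl⁻ term: 0.01025·17.0^0.27·exp(0.036·86+0.049·14.9) = 1.011
  sum: 1.227 + 1.011 → r_corr = 2.238 μm/a
  mass loss = 2.238 μm/a × 8.96 g/cm³ = 20.05 g·m⁻²·a⁻¹
Ordering by g·m⁻²·a⁻¹: carbon steel (418) > copper (20.1) > zinc (16.8)

["carbon steel", "copper", "zinc"]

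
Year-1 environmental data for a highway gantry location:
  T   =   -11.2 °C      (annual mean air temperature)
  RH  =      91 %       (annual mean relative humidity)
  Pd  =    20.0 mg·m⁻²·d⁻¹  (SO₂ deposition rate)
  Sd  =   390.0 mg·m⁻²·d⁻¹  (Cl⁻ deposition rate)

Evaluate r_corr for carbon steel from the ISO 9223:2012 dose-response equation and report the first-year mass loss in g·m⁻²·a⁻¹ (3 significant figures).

carbon steel: T≤10 °C ⇒ hinge +0.150·(-11.2−10) = -3.1800
  SO₂ term: 1.77·20.0^0.52·exp(0.02·91-3.1800) = 2.157
  Sd branch = 0.102·Sd^0.62·e^(0.033·RH+0.04·T) = 53.05 μm/a
  sum: 2.157 + 53.05 → r_corr = 55.21 μm/a
Convert to mass loss: 55.21 μm/a × 7.85 g/cm³ = 433.4 g·m⁻²·a⁻¹

r_corr = 433 g·m⁻²·a⁻¹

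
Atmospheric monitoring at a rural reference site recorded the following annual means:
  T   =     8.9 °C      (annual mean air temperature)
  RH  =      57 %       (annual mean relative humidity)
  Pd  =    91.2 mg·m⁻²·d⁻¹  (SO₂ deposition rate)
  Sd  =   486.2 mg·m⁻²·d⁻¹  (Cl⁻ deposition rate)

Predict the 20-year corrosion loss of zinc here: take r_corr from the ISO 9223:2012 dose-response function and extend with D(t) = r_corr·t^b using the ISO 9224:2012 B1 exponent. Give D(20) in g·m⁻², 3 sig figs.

zinc: T≤10 °C ⇒ hinge +0.038·(8.9−10) = -0.0418
  sulphur-dioxide contribution → 1.24 μm/a
  chloride contribution → 2 μm/a
  total first-year rate 3.241 μm/a
ISO 9224: D(t) = r_corr · t^b with b = 0.813 (zinc, B1)
  D(20) = 3.241 × 20^0.813 = 3.241 × 11.42 = 37.02 μm
  Mass loss = 37.02 μm × 7.14 g/cm³ = 264.3 g·m⁻²

D(20) = 264 g·m⁻²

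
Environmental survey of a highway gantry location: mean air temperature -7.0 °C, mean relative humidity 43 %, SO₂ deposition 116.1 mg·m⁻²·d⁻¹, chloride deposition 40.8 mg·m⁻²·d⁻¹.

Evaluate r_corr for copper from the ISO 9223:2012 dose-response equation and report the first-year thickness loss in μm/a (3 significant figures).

r_corr = 0.120 μm/a

copper: f(T) = +0.126·(T−10) [T≤10 °C] = -2.1420
  SO₂ term: 0.0053·116.1^0.26·exp(0.059·43-2.1420) = 0.02708
  Cl⁻ term: 0.01025·40.8^0.27·exp(0.036·43+0.049·-7.0) = 0.0931
  r_corr = 0.02708 + 0.0931 = 0.1202 μm/a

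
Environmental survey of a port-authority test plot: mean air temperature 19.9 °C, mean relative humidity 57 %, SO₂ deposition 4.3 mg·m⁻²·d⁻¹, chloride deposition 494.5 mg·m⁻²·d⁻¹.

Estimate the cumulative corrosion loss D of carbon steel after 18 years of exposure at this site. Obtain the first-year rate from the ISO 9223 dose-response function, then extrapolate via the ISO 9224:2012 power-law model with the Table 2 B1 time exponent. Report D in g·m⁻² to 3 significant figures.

carbon steel: f(T) = -0.054·(T−10) [T>10 °C] = -0.5346
  sulphur-dioxide contribution → 6.923 μm/a
  chloride contribution → 69.44 μm/a
  ⇒ r_corr(carbon steel) = 76.36 μm/a
Long-term exponent b (ISO 9224 Table 2, B1) = 0.523
  D(18) = 76.36 × 18^0.523 = 76.36 × 4.534 = 346.2 μm
  Mass loss = 346.2 μm × 7.85 g/cm³ = 2718 g·m⁻²

D(18) = 2.72e+03 g·m⁻²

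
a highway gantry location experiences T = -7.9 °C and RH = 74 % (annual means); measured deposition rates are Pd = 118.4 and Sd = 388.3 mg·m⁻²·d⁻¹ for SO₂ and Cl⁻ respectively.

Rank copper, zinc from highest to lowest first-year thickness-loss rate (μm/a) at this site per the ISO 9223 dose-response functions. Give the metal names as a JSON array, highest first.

["zinc", "copper"]

copper: temperature factor f = +0.126·(-17.9) = -2.2554
  Pd branch = 0.0053·Pd^0.26·e^(0.059·RH+f) = 0.1513 μm/a
  Sd branch = 0.01025·Sd^0.27·e^(0.036·RH+0.049·T) = 0.4996 μm/a
  sum: 0.1513 + 0.4996 → r_corr = 0.651 μm/a
zinc: T≤10 °C ⇒ hinge +0.038·(-7.9−10) = -0.6802
  SO₂ term: 0.0129·118.4^0.44·exp(0.046·74-0.6802) = 1.606
  Cl⁻ term: 0.0175·388.3^0.57·exp(0.008·74+0.085·-7.9) = 0.4834
  sum: 1.606 + 0.4834 → r_corr = 2.09 μm/a
Ordering by μm/a: zinc (2.09) > copper (0.651)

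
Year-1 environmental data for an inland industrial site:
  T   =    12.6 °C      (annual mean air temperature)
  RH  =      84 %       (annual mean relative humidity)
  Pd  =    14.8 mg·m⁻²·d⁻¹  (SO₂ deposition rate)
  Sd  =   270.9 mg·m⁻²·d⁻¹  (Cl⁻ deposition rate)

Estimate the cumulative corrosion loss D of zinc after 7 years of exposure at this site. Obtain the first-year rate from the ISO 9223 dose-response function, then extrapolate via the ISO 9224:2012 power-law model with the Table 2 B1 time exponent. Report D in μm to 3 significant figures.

zinc: T>10 °C ⇒ hinge -0.071·(12.6−10) = -0.1846
  Pd branch = 0.0129·Pd^0.44·e^(0.046·RH+f) = 1.673 μm/a
  Sd branch = 0.0175·Sd^0.57·e^(0.008·RH+0.085·T) = 2.436 μm/a
  sum: 1.673 + 2.436 → r_corr = 4.109 μm/a
ISO 9224: D(t) = r_corr · t^b with b = 0.813 (zinc, B1)
  D(7) = 4.109 × 7^0.813 = 4.109 × 4.865 = 19.99 μm

D(7) = 20.0 μm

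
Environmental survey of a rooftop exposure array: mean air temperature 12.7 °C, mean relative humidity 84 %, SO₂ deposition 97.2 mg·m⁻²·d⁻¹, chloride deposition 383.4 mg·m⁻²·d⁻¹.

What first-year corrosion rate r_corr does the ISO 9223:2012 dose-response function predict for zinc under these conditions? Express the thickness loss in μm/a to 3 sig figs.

zinc: f(T) = -0.071·(T−10) [T>10 °C] = -0.1917
  Pd branch = 0.0129·Pd^0.44·e^(0.046·RH+f) = 3.802 μm/a
  Cl⁻ term: 0.0175·383.4^0.57·exp(0.008·84+0.085·12.7) = 2.995
  r_corr = 3.802 + 2.995 = 6.797 μm/a

r_corr = 6.80 μm/a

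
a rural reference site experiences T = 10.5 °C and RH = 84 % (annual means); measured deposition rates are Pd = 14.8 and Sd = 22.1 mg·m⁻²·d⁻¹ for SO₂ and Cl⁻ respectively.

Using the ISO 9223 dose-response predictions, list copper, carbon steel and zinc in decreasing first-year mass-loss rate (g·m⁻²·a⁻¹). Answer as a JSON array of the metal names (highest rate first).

copper: temperature factor f = -0.080·(0.5) = -0.0400
  SO₂ term: 0.0053·14.8^0.26·exp(0.059·84-0.0400) = 1.457
  Cl⁻ term: 0.01025·22.1^0.27·exp(0.036·84+0.049·10.5) = 0.8137
  r_corr = 1.457 + 0.8137 = 2.271 μm/a
  mass loss = 2.271 μm/a × 8.96 g/cm³ = 20.35 g·m⁻²·a⁻¹
carbon steel: temperature factor f = -0.054·(0.5) = -0.0270
  SO₂ term: 1.77·14.8^0.52·exp(0.02·84-0.0270) = 37.53
  Sd branch = 0.102·Sd^0.62·e^(0.033·RH+0.04·T) = 16.92 μm/a
  r_corr = 37.53 + 16.92 = 54.45 μm/a
  mass loss = 54.45 μm/a × 7.85 g/cm³ = 427.4 g·m⁻²·a⁻¹
zinc: f(T) = -0.071·(T−10) [T>10 °C] = -0.0355
  SO₂ term: 0.0129·14.8^0.44·exp(0.046·84-0.0355) = 1.942
  Sd branch = 0.0175·Sd^0.57·e^(0.008·RH+0.085·T) = 0.4884 μm/a
  sum: 1.942 + 0.4884 → r_corr = 2.43 μm/a
  mass loss = 2.43 μm/a × 7.14 g/cm³ = 17.35 g·m⁻²·a⁻¹
Ordering by g·m⁻²·a⁻¹: carbon steel (427) > copper (20.3) > zinc (17.4)

["carbon steel", "copper", "zinc"]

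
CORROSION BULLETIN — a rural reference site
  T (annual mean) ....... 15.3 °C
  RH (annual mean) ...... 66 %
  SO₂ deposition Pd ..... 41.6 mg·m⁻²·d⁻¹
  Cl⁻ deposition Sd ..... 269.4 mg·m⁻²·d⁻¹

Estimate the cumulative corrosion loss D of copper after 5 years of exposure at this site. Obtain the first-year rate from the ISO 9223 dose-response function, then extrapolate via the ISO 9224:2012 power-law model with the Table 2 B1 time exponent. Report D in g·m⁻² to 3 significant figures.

copper: f(T) = -0.080·(T−10) [T>10 °C] = -0.4240
  sulphur-dioxide contribution → 0.449 μm/a
  chloride contribution → 1.058 μm/a
  ⇒ r_corr(copper) = 1.507 μm/a
Long-term exponent b (ISO 9224 Table 2, B1) = 0.667
  D(5) = 1.507 × 5^0.667 = 1.507 × 2.926 = 4.408 μm
  Mass loss = 4.408 μm × 8.96 g/cm³ = 39.5 g·m⁻²

D(5) = 39.5 g·m⁻²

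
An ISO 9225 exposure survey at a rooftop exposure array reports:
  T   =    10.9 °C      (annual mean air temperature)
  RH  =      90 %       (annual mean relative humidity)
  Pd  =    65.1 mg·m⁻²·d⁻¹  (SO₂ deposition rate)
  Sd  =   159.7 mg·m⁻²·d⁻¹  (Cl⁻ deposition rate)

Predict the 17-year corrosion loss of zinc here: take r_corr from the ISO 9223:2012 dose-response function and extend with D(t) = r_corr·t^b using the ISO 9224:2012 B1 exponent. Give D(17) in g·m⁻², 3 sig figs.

zinc: temperature factor f = -0.071·(0.9) = -0.0639
  sulphur-dioxide contribution → 4.773 μm/a
  chloride contribution → 1.637 μm/a
  total first-year rate 6.41 μm/a
Long-term exponent b (ISO 9224 Table 2, B1) = 0.813
  D(17) = 6.41 × 17^0.813 = 6.41 × 10.01 = 64.15 μm
  Mass loss = 64.15 μm × 7.14 g/cm³ = 458 g·m⁻²

D(17) = 458 g·m⁻²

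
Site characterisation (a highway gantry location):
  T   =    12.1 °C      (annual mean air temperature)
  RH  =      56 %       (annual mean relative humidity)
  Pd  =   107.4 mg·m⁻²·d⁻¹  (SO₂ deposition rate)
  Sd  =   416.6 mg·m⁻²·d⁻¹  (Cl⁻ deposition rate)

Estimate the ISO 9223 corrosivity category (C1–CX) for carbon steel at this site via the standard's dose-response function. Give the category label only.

C5

carbon steel: T>10 °C ⇒ hinge -0.054·(12.1−10) = -0.1134
  Pd branch = 1.77·Pd^0.52·e^(0.02·RH+f) = 55.11 μm/a
  Cl⁻ term: 0.102·416.6^0.62·exp(0.033·56+0.04·12.1) = 44.22
  r_corr = 55.11 + 44.22 = 99.33 μm/a
Category bounds: 80…200 μm/a bracket r_corr ⇒ C5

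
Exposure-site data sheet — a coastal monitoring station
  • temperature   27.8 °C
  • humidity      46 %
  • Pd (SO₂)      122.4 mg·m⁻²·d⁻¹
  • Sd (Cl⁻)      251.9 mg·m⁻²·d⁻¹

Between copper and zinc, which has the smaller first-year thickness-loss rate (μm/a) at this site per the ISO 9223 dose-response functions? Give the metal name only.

copper

copper: T>10 °C ⇒ hinge -0.080·(27.8−10) = -1.4240
  sulphur-dioxide contribution → 0.0672 μm/a
  chloride contribution → 0.9329 μm/a
  ⇒ r_corr(copper) = 1 μm/a
zinc: f(T) = -0.071·(T−10) [T>10 °C] = -1.2638
  sulphur-dioxide contribution → 0.2508 μm/a
  chloride contribution → 6.278 μm/a
  total first-year rate 6.528 μm/a
Ordering by μm/a: zinc (6.53) > copper (1)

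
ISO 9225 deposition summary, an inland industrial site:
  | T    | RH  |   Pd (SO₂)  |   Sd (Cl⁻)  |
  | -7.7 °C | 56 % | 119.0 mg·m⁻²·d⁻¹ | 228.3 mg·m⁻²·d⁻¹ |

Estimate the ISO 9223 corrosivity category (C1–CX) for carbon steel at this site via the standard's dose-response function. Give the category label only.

C2

carbon steel: f(T) = +0.150·(T−10) [T≤10 °C] = -2.6550
  Pd branch = 1.77·Pd^0.52·e^(0.02·RH+f) = 4.577 μm/a
  Cl⁻ term: 0.102·228.3^0.62·exp(0.033·56+0.04·-7.7) = 13.79
  sum: 4.577 + 13.79 → r_corr = 18.37 μm/a
18.4 μm/a falls in (1.3, 25] for carbon steel → category C2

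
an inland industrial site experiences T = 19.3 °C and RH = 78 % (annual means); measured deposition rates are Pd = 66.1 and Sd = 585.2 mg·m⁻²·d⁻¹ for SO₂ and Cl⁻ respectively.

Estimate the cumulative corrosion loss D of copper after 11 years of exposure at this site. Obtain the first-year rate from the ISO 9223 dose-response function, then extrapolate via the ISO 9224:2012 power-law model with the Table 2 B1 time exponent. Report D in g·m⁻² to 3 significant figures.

copper: temperature factor f = -0.080·(9.3) = -0.7440
  SO₂ term: 0.0053·66.1^0.26·exp(0.059·78-0.7440) = 0.7465
  Cl⁻ term: 0.01025·585.2^0.27·exp(0.036·78+0.049·19.3) = 2.444
  sum: 0.7465 + 2.444 → r_corr = 3.191 μm/a
Power-law: D(11) = r_corr · 11^0.667
  D(11) = 3.191 × 11^0.667 = 3.191 × 4.95 = 15.79 μm
  Mass loss = 15.79 μm × 8.96 g/cm³ = 141.5 g·m⁻²

D(11) = 142 g·m⁻²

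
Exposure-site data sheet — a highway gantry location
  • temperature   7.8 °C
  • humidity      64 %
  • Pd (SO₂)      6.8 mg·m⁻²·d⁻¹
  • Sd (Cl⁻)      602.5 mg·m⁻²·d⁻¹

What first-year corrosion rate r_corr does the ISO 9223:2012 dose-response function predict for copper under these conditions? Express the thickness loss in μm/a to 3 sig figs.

copper: T≤10 °C ⇒ hinge +0.126·(7.8−10) = -0.2772
  Pd branch = 0.0053·Pd^0.26·e^(0.059·RH+f) = 0.2886 μm/a
  Cl⁻ term: 0.01025·602.5^0.27·exp(0.036·64+0.049·7.8) = 0.8471
  sum: 0.2886 + 0.8471 → r_corr = 1.136 μm/a

r_corr = 1.14 μm/a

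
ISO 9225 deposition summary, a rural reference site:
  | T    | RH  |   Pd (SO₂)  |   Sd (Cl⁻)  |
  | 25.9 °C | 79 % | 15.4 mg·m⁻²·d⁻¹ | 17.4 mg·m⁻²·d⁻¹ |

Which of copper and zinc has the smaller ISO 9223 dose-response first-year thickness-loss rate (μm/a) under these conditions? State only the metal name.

copper

copper: temperature factor f = -0.080·(15.9) = -1.2720
  Pd branch = 0.0053·Pd^0.26·e^(0.059·RH+f) = 0.3198 μm/a
  Sd branch = 0.01025·Sd^0.27·e^(0.036·RH+0.049·T) = 1.355 μm/a
  sum: 0.3198 + 1.355 → r_corr = 1.675 μm/a
zinc: f(T) = -0.071·(T−10) [T>10 °C] = -1.1289
  SO₂ term: 0.0129·15.4^0.44·exp(0.046·79-1.1289) = 0.5261
  Sd branch = 0.0175·Sd^0.57·e^(0.008·RH+0.085·T) = 1.516 μm/a
  sum: 0.5261 + 1.516 → r_corr = 2.042 μm/a
Ordering by μm/a: zinc (2.04) > copper (1.67)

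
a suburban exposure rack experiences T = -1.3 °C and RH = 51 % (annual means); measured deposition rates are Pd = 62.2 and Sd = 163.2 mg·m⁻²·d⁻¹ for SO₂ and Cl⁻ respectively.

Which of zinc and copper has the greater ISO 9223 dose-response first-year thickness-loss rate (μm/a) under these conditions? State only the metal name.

zinc

zinc: f(T) = +0.038·(T−10) [T≤10 °C] = -0.4294
  SO₂ term: 0.0129·62.2^0.44·exp(0.046·51-0.4294) = 0.5398
  Sd branch = 0.0175·Sd^0.57·e^(0.008·RH+0.085·T) = 0.43 μm/a
  sum: 0.5398 + 0.43 → r_corr = 0.9698 μm/a
copper: temperature factor f = +0.126·(-11.3) = -1.4238
  Pd branch = 0.0053·Pd^0.26·e^(0.059·RH+f) = 0.0757 μm/a
  Sd branch = 0.01025·Sd^0.27·e^(0.036·RH+0.049·T) = 0.2387 μm/a
  sum: 0.0757 + 0.2387 → r_corr = 0.3144 μm/a
Ordering by μm/a: zinc (0.97) > copper (0.314)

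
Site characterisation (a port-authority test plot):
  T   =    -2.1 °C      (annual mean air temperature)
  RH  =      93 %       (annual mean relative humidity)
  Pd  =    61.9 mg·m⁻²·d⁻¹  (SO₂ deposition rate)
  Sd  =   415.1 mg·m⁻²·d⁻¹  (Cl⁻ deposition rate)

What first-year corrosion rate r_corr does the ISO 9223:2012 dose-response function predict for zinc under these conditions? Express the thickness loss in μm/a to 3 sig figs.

zinc: temperature factor f = +0.038·(-12.1) = -0.4598
  Pd branch = 0.0129·Pd^0.44·e^(0.046·RH+f) = 3.607 μm/a
  Cl⁻ term: 0.0175·415.1^0.57·exp(0.008·93+0.085·-2.1) = 0.9571
  sum: 3.607 + 0.9571 → r_corr = 4.564 μm/a

r_corr = 4.56 μm/a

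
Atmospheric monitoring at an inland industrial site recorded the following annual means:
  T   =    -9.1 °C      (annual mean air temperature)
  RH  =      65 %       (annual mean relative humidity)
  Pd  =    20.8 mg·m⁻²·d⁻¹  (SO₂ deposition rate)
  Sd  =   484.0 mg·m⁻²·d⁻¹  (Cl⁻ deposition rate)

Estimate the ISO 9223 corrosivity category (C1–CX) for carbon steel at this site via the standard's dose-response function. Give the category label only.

C3

carbon steel: temperature factor f = +0.150·(-19.1) = -2.8650
  Pd branch = 1.77·Pd^0.52·e^(0.02·RH+f) = 1.793 μm/a
  Cl⁻ term: 0.102·484.0^0.62·exp(0.033·65+0.04·-9.1) = 27.97
  r_corr = 1.793 + 27.97 = 29.76 μm/a
29.8 μm/a falls in (25, 50] for carbon steel → category C3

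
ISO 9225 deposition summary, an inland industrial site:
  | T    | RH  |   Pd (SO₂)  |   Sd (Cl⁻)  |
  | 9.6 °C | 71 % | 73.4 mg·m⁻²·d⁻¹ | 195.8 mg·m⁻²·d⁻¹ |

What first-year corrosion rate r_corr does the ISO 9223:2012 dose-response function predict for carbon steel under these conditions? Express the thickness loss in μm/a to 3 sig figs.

r_corr = 105 μm/a

carbon steel: temperature factor f = +0.150·(-0.4) = -0.0600
  sulphur-dioxide contribution → 64.38 μm/a
  chloride contribution → 41.1 μm/a
  total first-year rate 105.5 μm/a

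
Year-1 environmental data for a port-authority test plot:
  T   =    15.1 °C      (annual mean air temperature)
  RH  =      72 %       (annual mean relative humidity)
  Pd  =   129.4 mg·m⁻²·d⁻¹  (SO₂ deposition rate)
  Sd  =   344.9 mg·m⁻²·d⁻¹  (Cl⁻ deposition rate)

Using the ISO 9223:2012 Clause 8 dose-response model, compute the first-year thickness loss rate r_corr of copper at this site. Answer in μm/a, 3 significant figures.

copper: f(T) = -0.080·(T−10) [T>10 °C] = -0.4080
  SO₂ term: 0.0053·129.4^0.26·exp(0.059·72-0.4080) = 0.8731
  Cl⁻ term: 0.01025·344.9^0.27·exp(0.036·72+0.049·15.1) = 1.39
  r_corr = 0.8731 + 1.39 = 2.263 μm/a

r_corr = 2.26 μm/a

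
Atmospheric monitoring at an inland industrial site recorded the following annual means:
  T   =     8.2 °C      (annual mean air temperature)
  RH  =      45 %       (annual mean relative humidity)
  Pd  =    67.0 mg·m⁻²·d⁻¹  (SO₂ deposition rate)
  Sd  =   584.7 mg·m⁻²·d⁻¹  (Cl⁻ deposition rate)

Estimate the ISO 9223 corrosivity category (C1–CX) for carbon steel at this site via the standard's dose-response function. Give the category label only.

carbon steel: temperature factor f = +0.150·(-1.8) = -0.2700
  Pd branch = 1.77·Pd^0.52·e^(0.02·RH+f) = 29.59 μm/a
  Sd branch = 0.102·Sd^0.62·e^(0.033·RH+0.04·T) = 32.47 μm/a
  sum: 29.59 + 32.47 → r_corr = 62.06 μm/a
62.1 μm/a falls in (50, 80] for carbon steel → category C4

C4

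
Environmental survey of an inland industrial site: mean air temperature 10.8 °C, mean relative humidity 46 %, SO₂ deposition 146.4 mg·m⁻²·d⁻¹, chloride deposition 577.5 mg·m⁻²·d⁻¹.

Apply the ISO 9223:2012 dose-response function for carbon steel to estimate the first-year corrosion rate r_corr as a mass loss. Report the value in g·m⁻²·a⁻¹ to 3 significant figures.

carbon steel: temperature factor f = -0.054·(0.8) = -0.0432
  SO₂ term: 1.77·146.4^0.52·exp(0.02·46-0.0432) = 56.86
  Cl⁻ term: 0.102·577.5^0.62·exp(0.033·46+0.04·10.8) = 36.95
  r_corr = 56.86 + 36.95 = 93.82 μm/a
Convert to mass loss: 93.82 μm/a × 7.85 g/cm³ = 736.5 g·m⁻²·a⁻¹

r_corr = 736 g·m⁻²·a⁻¹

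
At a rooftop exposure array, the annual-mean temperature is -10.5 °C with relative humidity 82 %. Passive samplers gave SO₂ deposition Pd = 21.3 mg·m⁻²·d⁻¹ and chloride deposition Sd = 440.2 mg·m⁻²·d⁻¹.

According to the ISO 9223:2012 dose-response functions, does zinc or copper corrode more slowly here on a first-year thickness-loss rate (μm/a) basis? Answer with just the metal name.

copper

zinc: f(T) = +0.038·(T−10) [T≤10 °C] = -0.7790
  Pd branch = 0.0129·Pd^0.44·e^(0.046·RH+f) = 0.9884 μm/a
  Sd branch = 0.0175·Sd^0.57·e^(0.008·RH+0.085·T) = 0.4438 μm/a
  r_corr = 0.9884 + 0.4438 = 1.432 μm/a
copper: f(T) = +0.126·(T−10) [T≤10 °C] = -2.5830
  SO₂ term: 0.0053·21.3^0.26·exp(0.059·82-2.5830) = 0.1119
  Sd branch = 0.01025·Sd^0.27·e^(0.036·RH+0.049·T) = 0.6069 μm/a
  sum: 0.1119 + 0.6069 → r_corr = 0.7188 μm/a
Ordering by μm/a: zinc (1.43) > copper (0.719)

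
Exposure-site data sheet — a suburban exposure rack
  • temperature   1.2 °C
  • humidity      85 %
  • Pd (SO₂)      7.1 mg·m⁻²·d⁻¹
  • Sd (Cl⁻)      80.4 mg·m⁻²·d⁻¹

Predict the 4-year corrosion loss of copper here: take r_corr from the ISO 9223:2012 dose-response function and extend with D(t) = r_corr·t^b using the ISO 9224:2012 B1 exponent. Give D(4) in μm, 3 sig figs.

copper: T≤10 °C ⇒ hinge +0.126·(1.2−10) = -1.1088
  sulphur-dioxide contribution → 0.4386 μm/a
  chloride contribution → 0.7579 μm/a
  ⇒ r_corr(copper) = 1.196 μm/a
Power-law: D(4) = r_corr · 4^0.667
  D(4) = 1.196 × 4^0.667 = 1.196 × 2.521 = 3.016 μm

D(4) = 3.02 μm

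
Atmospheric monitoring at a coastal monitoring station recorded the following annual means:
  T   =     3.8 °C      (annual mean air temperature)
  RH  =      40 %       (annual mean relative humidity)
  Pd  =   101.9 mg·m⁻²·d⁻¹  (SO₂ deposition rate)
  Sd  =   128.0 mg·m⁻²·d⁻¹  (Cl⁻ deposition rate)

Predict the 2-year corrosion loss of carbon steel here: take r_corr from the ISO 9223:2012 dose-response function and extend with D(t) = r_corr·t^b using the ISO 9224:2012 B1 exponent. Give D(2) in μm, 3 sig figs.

carbon steel: T≤10 °C ⇒ hinge +0.150·(3.8−10) = -0.9300
  sulphur-dioxide contribution → 17.21 μm/a
  chloride contribution → 9.002 μm/a
  ⇒ r_corr(carbon steel) = 26.21 μm/a
ISO 9224: D(t) = r_corr · t^b with b = 0.523 (carbon steel, B1)
  D(2) = 26.21 × 2^0.523 = 26.21 × 1.437 = 37.66 μm

D(2) = 37.7 μm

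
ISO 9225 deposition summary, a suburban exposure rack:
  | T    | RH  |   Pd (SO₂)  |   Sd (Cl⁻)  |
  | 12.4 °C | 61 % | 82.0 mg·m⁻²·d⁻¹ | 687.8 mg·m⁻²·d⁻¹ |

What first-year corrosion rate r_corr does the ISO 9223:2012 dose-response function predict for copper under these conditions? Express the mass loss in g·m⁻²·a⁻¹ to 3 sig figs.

copper: temperature factor f = -0.080·(2.4) = -0.1920
  SO₂ term: 0.0053·82.0^0.26·exp(0.059·61-0.1920) = 0.5029
  Cl⁻ term: 0.01025·687.8^0.27·exp(0.036·61+0.049·12.4) = 0.9872
  r_corr = 0.5029 + 0.9872 = 1.49 μm/a
Convert to mass loss: 1.49 μm/a × 8.96 g/cm³ = 13.35 g·m⁻²·a⁻¹

r_corr = 13.4 g·m⁻²·a⁻¹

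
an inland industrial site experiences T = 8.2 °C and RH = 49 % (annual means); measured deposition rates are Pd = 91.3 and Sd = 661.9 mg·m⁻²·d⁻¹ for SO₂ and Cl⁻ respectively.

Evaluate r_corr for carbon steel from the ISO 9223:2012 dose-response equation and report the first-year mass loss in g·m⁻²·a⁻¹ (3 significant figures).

carbon steel: temperature factor f = +0.150·(-1.8) = -0.2700
  SO₂ term: 1.77·91.3^0.52·exp(0.02·49-0.2700) = 37.65
  Cl⁻ term: 0.102·661.9^0.62·exp(0.033·49+0.04·8.2) = 40.01
  r_corr = 37.65 + 40.01 = 77.66 μm/a
Convert to mass loss: 77.66 μm/a × 7.85 g/cm³ = 609.7 g·m⁻²·a⁻¹

r_corr = 610 g·m⁻²·a⁻¹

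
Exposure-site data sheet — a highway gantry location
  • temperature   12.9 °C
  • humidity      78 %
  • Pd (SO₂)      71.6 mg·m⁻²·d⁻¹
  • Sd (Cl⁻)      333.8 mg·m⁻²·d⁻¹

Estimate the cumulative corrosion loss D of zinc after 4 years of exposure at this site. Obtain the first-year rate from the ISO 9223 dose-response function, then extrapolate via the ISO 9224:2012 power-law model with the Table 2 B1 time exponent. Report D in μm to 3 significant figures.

D(4) = 16.0 μm

zinc: f(T) = -0.071·(T−10) [T>10 °C] = -0.2059
  SO₂ term: 0.0129·71.6^0.44·exp(0.046·78-0.2059) = 2.486
  Sd branch = 0.0175·Sd^0.57·e^(0.008·RH+0.085·T) = 2.683 μm/a
  r_corr = 2.486 + 2.683 = 5.169 μm/a
ISO 9224: D(t) = r_corr · t^b with b = 0.813 (zinc, B1)
  D(4) = 5.169 × 4^0.813 = 5.169 × 3.087 = 15.96 μm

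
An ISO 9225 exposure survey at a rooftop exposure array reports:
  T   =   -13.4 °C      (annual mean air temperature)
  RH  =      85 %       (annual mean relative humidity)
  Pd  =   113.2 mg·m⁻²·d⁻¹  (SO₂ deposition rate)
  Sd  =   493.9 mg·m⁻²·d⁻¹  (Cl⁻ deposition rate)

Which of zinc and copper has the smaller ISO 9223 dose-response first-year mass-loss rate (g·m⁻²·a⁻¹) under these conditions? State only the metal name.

zinc: f(T) = +0.038·(T−10) [T≤10 °C] = -0.8892
  sulphur-dioxide contribution → 2.119 μm/a
  chloride contribution → 0.3794 μm/a
  total first-year rate 2.499 μm/a
  mass loss = 2.499 μm/a × 7.14 g/cm³ = 17.84 g·m⁻²·a⁻¹
copper: T≤10 °C ⇒ hinge +0.126·(-13.4−10) = -2.9484
  sulphur-dioxide contribution → 0.1431 μm/a
  chloride contribution → 0.605 μm/a
  total first-year rate 0.7482 μm/a
  mass loss = 0.7482 μm/a × 8.96 g/cm³ = 6.704 g·m⁻²·a⁻¹
Ordering by g·m⁻²·a⁻¹: zinc (17.8) > copper (6.7)

copper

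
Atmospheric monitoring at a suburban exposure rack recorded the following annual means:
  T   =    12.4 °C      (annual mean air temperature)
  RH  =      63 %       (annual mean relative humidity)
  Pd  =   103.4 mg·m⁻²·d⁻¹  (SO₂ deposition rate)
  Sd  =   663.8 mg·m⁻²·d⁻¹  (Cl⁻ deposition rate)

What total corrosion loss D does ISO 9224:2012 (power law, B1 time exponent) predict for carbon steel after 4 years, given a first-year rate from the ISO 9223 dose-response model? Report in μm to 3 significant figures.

D(4) = 282 μm

carbon steel: T>10 °C ⇒ hinge -0.054·(12.4−10) = -0.1296
  SO₂ term: 1.77·103.4^0.52·exp(0.02·63-0.1296) = 61.16
  Sd branch = 0.102·Sd^0.62·e^(0.033·RH+0.04·T) = 75.26 μm/a
  r_corr = 61.16 + 75.26 = 136.4 μm/a
ISO 9224: D(t) = r_corr · t^b with b = 0.523 (carbon steel, B1)
  D(4) = 136.4 × 4^0.523 = 136.4 × 2.065 = 281.7 μm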